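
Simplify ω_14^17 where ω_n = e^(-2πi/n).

Since ω_14^14 = 1, powers reduce modulo 14.
17 mod 14 = 3
So ω_14^17 = ω_14^3 = e^(-2πi·3/14)

ω_14^17 = ω_14^3 = 0.2225-0.9749i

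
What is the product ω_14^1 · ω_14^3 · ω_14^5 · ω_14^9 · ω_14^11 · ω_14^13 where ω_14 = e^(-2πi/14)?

The primitive 14th roots of unity are ω_14^k for k coprime to 14: k ∈ {1, 3, 5, 9, 11, 13}
Their product equals the constant term of the cyclotomic polynomial Φ_14(x) up to sign.
For n ≥ 3, the product of all primitive nth roots of unity is 1. (For n=1 it is 1; for n=2 it is -1.)

1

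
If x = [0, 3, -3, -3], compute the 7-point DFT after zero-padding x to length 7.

Original 4-point DFT: [-3, 3-6i, -3, 3+6i]
Zero-padded 7-point DFT provides frequency interpolation.

DFT_7([x, 0, ...]) = [-3, 5.2409+1.8809i, 0.1649-6.5719i, -3.9058-0.7224i, -3.9058+0.7224i, 0.1649+6.5719i, 5.2409-1.8809i]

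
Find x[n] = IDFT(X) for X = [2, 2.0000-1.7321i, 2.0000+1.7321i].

x[n] = (1/3) Σ(k=0 to 2) X[k] · e^(2πikn/3)

Computing each x[n]:
x[0] = 2
x[1] = 1
x[2] = -1

x = [2, 1, -1]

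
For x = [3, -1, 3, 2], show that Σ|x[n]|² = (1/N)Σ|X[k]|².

Time domain:
Σ|x[n]|² = |3|² + |-1|² + |3|² + |2|² = 23.0000

Frequency domain:
(1/4)Σ|X[k]|² = (1/4)(|7|² + |3i|² + |5|² + |-3i|²) = (1/4)·92.0000 = 23.0000

Both sides agree, confirming Parseval's theorem.

Σ|x[n]|² = (1/N)Σ|X[k]|² = 23.0000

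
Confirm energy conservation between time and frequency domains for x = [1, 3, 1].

Time domain:
Σ|x[n]|² = |1|² + |3|² + |1|² = 11.0000

Frequency domain:
(1/3)Σ|X[k]|² = (1/3)(|5|² + |-1.0000-1.7321i|² + |-1.0000+1.7321i|²) = (1/3)·33.0000 = 11.0000

Both sides agree, confirming Parseval's theorem.

Σ|x[n]|² = (1/N)Σ|X[k]|² = 11.0000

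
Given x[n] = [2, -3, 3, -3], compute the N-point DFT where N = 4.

X[k] = Σ(n=0 to 3) x[n] · ω_4^(nk)
where ω_4 = e^(-2πi/4)

Computing each X[k]:
X[0] = -1
X[1] = -1
X[2] = 11
X[3] = -1

X = [-1, -1, 11, -1]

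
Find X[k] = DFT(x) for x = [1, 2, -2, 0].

X[k] = Σ(n=0 to 3) x[n] · ω_4^(nk)
where ω_4 = e^(-2πi/4)

Computing each X[k]:
X[0] = 1
X[1] = 3-2i
X[2] = -3
X[3] = 3+2i

X = [1, 3-2i, -3, 3+2i]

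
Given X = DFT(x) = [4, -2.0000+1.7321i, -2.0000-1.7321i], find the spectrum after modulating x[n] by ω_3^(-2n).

Modulation property: DFT(ω_3^(-2n)·x[n]) = X[(k-2) mod 3], so circularly shift X by 2 positions.

X[k-2] = [-2.0000+1.7321i, -2.0000-1.7321i, 4]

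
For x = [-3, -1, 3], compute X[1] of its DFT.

X[1] = Σ(n=0 to 2) x[n] · ω_3^(1n) where ω_3 = e^(-2πi/3)
= (-3)·ω_3^0 + (-1)·ω_3^1 + (3)·ω_3^2

X[1] = -4.0000+3.4641i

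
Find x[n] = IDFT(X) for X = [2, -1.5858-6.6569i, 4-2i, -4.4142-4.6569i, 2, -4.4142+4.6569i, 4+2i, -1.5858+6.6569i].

x[n] = (1/8) Σ(k=0 to 7) X[k] · e^(2πikn/8)

Computing each x[n]:
x[0] = 0
x[1] = 3
x[2] = 0
x[3] = 1
x[4] = 3
x[5] = -2
x[6] = -1
x[7] = -2

x = [0, 3, 0, 1, 3, -2, -1, -2]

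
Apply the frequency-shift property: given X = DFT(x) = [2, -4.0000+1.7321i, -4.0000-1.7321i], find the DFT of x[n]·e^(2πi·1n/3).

Modulation property: DFT(ω_3^(-1n)·x[n]) = X[(k-1) mod 3], so circularly shift X by 1 positions.

X[k-1] = [-4.0000-1.7321i, 2, -4.0000+1.7321i]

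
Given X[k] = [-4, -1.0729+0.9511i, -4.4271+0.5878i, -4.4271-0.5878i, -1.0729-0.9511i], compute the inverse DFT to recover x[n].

x[n] = (1/5) Σ(k=0 to 4) X[k] · e^(2πikn/5)

Computing each x[n]:
x[0] = -3
x[1] = 0
x[2] = -1
x[3] = -1
x[4] = 1

x = [-3, 0, -1, -1, 1]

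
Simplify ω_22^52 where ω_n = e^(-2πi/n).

Since ω_22^22 = 1, powers reduce modulo 22.
52 mod 22 = 8
So ω_22^52 = ω_22^8 = e^(-2πi·8/22)

ω_22^52 = ω_22^8 = -0.6549-0.7557i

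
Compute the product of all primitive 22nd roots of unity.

The primitive 22nd roots of unity are ω_22^k for k coprime to 22: k ∈ {1, 3, 5, 7, 9, 13, 15, 17, 19, 21}
Their product equals the constant term of the cyclotomic polynomial Φ_22(x) up to sign.
For n ≥ 3, the product of all primitive nth roots of unity is 1. (For n=1 it is 1; for n=2 it is -1.)

1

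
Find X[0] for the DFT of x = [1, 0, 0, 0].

X[0] = Σ(n=0 to 3) x[n] · ω_4^0 = Σ x[n]
= (1) + (0) + (0) + (0)

X[0] = 1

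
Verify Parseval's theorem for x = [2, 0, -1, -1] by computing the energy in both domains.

Time domain:
Σ|x[n]|² = |2|² + |0|² + |-1|² + |-1|² = 6.0000

Frequency domain:
(1/4)Σ|X[k]|² = (1/4)(|0|² + |3-1i|² + |2|² + |3+1i|²) = (1/4)·24.0000 = 6.0000

Both sides agree, confirming Parseval's theorem.

Σ|x[n]|² = (1/N)Σ|X[k]|² = 6.0000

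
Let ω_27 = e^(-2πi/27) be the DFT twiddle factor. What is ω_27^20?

ω_27^20 = e^(-2πi·20/27)
= cos(-2π·20/27) + i·sin(-2π·20/27)
= cos(-40π/27) + i·sin(-40π/27)

ω_27^20 = cos(-40π/27) + i·sin(-40π/27) = -0.0581+0.9983i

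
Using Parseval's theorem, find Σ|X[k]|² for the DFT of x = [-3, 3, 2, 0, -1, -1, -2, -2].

Parseval: Σ|x[n]|² = (1/N)Σ|X[k]|², so Σ|X[k]|² = N·Σ|x[n]|² = 8·32.0000

Σ|X[k]|² = N·Σ|x[n]|² = 8·32.0000 = 256.0000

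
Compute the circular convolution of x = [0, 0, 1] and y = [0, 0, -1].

(x ⊛ y)[n] = Σ(m=0 to 2) x[m] · y[(n-m) mod 3]

Computing each output sample:
(x ⊛ y)[0] = 0
(x ⊛ y)[1] = -1
(x ⊛ y)[2] = 0

x ⊛ y = [0, -1, 0]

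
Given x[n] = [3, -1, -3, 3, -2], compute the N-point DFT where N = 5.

X[k] = Σ(n=0 to 4) x[n] · ω_5^(nk)
where ω_5 = e^(-2πi/5)

Computing each X[k]:
X[0] = 0
X[1] = 2.0729+2.5757i
X[2] = 5.4271-6.2941i
X[3] = 5.4271+6.2941i
X[4] = 2.0729-2.5757i

X = [0, 2.0729+2.5757i, 5.4271-6.2941i, 5.4271+6.2941i, 2.0729-2.5757i]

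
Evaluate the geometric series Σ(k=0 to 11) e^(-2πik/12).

Sum of all nth roots of unity equals 0 for n > 1 (geometric series with r ≠ 1).

0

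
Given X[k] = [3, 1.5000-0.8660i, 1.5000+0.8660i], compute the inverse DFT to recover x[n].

x[n] = (1/3) Σ(k=0 to 2) X[k] · e^(2πikn/3)

Computing each x[n]:
x[0] = 2
x[1] = 1
x[2] = 0

x = [2, 1, 0]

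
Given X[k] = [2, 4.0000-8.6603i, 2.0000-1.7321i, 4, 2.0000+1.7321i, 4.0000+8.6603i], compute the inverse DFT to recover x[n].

x[n] = (1/6) Σ(k=0 to 5) X[k] · e^(2πikn/6)

Computing each x[n]:
x[0] = 3
x[1] = 3
x[2] = 2
x[3] = -1
x[4] = -2
x[5] = -3

x = [3, 3, 2, -1, -2, -3]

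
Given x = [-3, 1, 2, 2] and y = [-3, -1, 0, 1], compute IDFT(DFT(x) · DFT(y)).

(x ⊛ y)[n] = Σ(m=0 to 3) x[m] · y[(n-m) mod 4]

Computing each output sample:
(x ⊛ y)[0] = 8
(x ⊛ y)[1] = 2
(x ⊛ y)[2] = -5
(x ⊛ y)[3] = -11

x ⊛ y = [8, 2, -5, -11]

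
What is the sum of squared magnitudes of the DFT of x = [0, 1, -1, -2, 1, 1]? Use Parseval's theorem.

Parseval: Σ|x[n]|² = (1/N)Σ|X[k]|², so Σ|X[k]|² = N·Σ|x[n]|² = 6·8.0000

Σ|X[k]|² = N·Σ|x[n]|² = 6·8.0000 = 48.0000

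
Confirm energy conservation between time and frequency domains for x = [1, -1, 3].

Time domain:
Σ|x[n]|² = |1|² + |-1|² + |3|² = 11.0000

Frequency domain:
(1/3)Σ|X[k]|² = (1/3)(|3|² + |3.4641i|² + |-3.4641i|²) = (1/3)·33.0000 = 11.0000

Both sides agree, confirming Parseval's theorem.

Σ|x[n]|² = (1/N)Σ|X[k]|² = 11.0000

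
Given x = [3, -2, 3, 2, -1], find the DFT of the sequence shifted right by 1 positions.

Time shift by 1: X_shifted[k] = ω_5^(1k) · X[k]
Shifted x = [-1, 3, -2, 3, 2]

DFT(x[n-1]) = [5, -0.2639+1.9879i, -4.7361-5.3431i, -4.7361+5.3431i, -0.2639-1.9879i]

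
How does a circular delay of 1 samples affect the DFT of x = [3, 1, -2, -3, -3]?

Time shift by 1: X_shifted[k] = ω_5^(1k) · X[k]
Shifted x = [-3, 3, 1, -2, -3]

DFT(x[n-1]) = [-4, -2.1910-7.4697i, -3.3090-0.6735i, -3.3090+0.6735i, -2.1910+7.4697i]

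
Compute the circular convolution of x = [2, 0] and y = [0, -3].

(x ⊛ y)[n] = Σ(m=0 to 1) x[m] · y[(n-m) mod 2]

Computing each output sample:
(x ⊛ y)[0] = 0
(x ⊛ y)[1] = -6

x ⊛ y = [0, -6]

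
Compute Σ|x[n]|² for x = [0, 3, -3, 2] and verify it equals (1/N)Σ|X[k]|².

Time domain:
Σ|x[n]|² = |0|² + |3|² + |-3|² + |2|² = 22.0000

Frequency domain:
(1/4)Σ|X[k]|² = (1/4)(|2|² + |3-1i|² + |-8|² + |3+1i|²) = (1/4)·88.0000 = 22.0000

Both sides agree, confirming Parseval's theorem.

Σ|x[n]|² = (1/N)Σ|X[k]|² = 22.0000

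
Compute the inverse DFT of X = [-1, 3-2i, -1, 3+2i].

x[n] = (1/4) Σ(k=0 to 3) X[k] · e^(2πikn/4)

Computing each x[n]:
x[0] = 1
x[1] = 1
x[2] = -2
x[3] = -1

x = [1, 1, -2, -1]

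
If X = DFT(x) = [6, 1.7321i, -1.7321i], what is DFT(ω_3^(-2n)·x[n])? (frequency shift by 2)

Modulation property: DFT(ω_3^(-2n)·x[n]) = X[(k-2) mod 3], so circularly shift X by 2 positions.

X[k-2] = [1.7321i, -1.7321i, 6]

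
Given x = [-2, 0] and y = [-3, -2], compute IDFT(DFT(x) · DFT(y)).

(x ⊛ y)[n] = Σ(m=0 to 1) x[m] · y[(n-m) mod 2]

Computing each output sample:
(x ⊛ y)[0] = 6
(x ⊛ y)[1] = 4

x ⊛ y = [6, 4]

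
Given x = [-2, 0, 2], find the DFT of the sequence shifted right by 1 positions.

Time shift by 1: X_shifted[k] = ω_3^(1k) · X[k]
Shifted x = [2, -2, 0]

DFT(x[n-1]) = [0, 3.0000+1.7321i, 3.0000-1.7321i]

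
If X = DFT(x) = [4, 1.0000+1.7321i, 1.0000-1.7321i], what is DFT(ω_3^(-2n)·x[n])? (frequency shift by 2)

Modulation property: DFT(ω_3^(-2n)·x[n]) = X[(k-2) mod 3], so circularly shift X by 2 positions.

X[k-2] = [1.0000+1.7321i, 1.0000-1.7321i, 4]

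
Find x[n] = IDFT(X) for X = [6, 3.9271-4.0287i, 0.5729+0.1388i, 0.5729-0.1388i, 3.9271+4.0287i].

x[n] = (1/5) Σ(k=0 to 4) X[k] · e^(2πikn/5)

Computing each x[n]:
x[0] = 3
x[1] = 3
x[2] = 1
x[3] = -1
x[4] = 0

x = [3, 3, 1, -1, 0]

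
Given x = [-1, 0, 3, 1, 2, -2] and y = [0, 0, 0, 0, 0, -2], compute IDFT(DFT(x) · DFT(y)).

(x ⊛ y)[n] = Σ(m=0 to 5) x[m] · y[(n-m) mod 6]

Computing each output sample:
(x ⊛ y)[0] = 0
(x ⊛ y)[1] = -6
(x ⊛ y)[2] = -2
(x ⊛ y)[3] = -4
(x ⊛ y)[4] = 4
(x ⊛ y)[5] = 2

x ⊛ y = [0, -6, -2, -4, 4, 2]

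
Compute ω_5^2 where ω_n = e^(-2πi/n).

ω_5^2 = e^(-2πi·2/5)
= cos(-2π·2/5) + i·sin(-2π·2/5)
= cos(-4π/5) + i·sin(-4π/5)

ω_5^2 = cos(-4π/5) + i·sin(-4π/5) = -0.8090-0.5878i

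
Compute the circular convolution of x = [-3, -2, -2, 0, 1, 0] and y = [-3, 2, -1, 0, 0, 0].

(x ⊛ y)[n] = Σ(m=0 to 5) x[m] · y[(n-m) mod 6]

Computing each output sample:
(x ⊛ y)[0] = 8
(x ⊛ y)[1] = 0
(x ⊛ y)[2] = 5
(x ⊛ y)[3] = -2
(x ⊛ y)[4] = -1
(x ⊛ y)[5] = 2

x ⊛ y = [8, 0, 5, -2, -1, 2]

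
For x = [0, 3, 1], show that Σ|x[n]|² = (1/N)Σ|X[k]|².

Time domain:
Σ|x[n]|² = |0|² + |3|² + |1|² = 10.0000

Frequency domain:
(1/3)Σ|X[k]|² = (1/3)(|4|² + |-2.0000-1.7321i|² + |-2.0000+1.7321i|²) = (1/3)·30.0000 = 10.0000

Both sides agree, confirming Parseval's theorem.

Σ|x[n]|² = (1/N)Σ|X[k]|² = 10.0000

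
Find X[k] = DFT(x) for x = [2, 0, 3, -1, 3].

X[k] = Σ(n=0 to 4) x[n] · ω_5^(nk)
where ω_5 = e^(-2πi/5)

Computing each X[k]:
X[0] = 7
X[1] = 1.3090+0.5020i
X[2] = 0.1910+5.5676i
X[3] = 0.1910-5.5676i
X[4] = 1.3090-0.5020i

X = [7, 1.3090+0.5020i, 0.1910+5.5676i, 0.1910-5.5676i, 1.3090-0.5020i]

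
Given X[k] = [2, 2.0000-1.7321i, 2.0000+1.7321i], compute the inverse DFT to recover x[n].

x[n] = (1/3) Σ(k=0 to 2) X[k] · e^(2πikn/3)

Computing each x[n]:
x[0] = 2
x[1] = 1
x[2] = -1

x = [2, 1, -1]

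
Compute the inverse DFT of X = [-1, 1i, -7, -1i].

x[n] = (1/4) Σ(k=0 to 3) X[k] · e^(2πikn/4)

Computing each x[n]:
x[0] = -2
x[1] = 1
x[2] = -2
x[3] = 2

x = [-2, 1, -2, 2]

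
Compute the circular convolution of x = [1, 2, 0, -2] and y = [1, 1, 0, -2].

(x ⊛ y)[n] = Σ(m=0 to 3) x[m] · y[(n-m) mod 4]

Computing each output sample:
(x ⊛ y)[0] = -5
(x ⊛ y)[1] = 3
(x ⊛ y)[2] = 6
(x ⊛ y)[3] = -4

x ⊛ y = [-5, 3, 6, -4]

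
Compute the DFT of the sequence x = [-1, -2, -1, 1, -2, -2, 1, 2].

X[k] = Σ(n=0 to 7) x[n] · ω_8^(nk)
where ω_8 = e^(-2πi/8)

Computing each X[k]:
X[0] = -4
X[1] = 1.7071+2.7071i
X[2] = -3+7i
X[3] = 0.2929-1.2929i
X[4] = -2
X[5] = 0.2929+1.2929i
X[6] = -3-7i
X[7] = 1.7071-2.7071i

X = [-4, 1.7071+2.7071i, -3+7i, 0.2929-1.2929i, -2, 0.2929+1.2929i, -3-7i, 1.7071-2.7071i]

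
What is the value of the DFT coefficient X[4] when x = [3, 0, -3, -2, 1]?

X[4] = Σ(n=0 to 4) x[n] · ω_5^(4n) where ω_5 = e^(-2πi/5)
= (3)·ω_5^0 + (0)·ω_5^4 + (-3)·ω_5^8 + (-2)·ω_5^12 + (1)·ω_5^16

X[4] = 7.3541-1.5388i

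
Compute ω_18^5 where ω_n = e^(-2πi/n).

ω_18^5 = e^(-2πi·5/18)
= cos(-2π·5/18) + i·sin(-2π·5/18)
= cos(-10π/18) + i·sin(-10π/18)

ω_18^5 = cos(-10π/18) + i·sin(-10π/18) = -0.1736-0.9848i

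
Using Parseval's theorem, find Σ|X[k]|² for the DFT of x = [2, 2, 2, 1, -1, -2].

Parseval: Σ|x[n]|² = (1/N)Σ|X[k]|², so Σ|X[k]|² = N·Σ|x[n]|² = 6·18.0000

Σ|X[k]|² = N·Σ|x[n]|² = 6·18.0000 = 108.0000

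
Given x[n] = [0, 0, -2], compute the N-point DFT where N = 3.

X[k] = Σ(n=0 to 2) x[n] · ω_3^(nk)
where ω_3 = e^(-2πi/3)

Computing each X[k]:
X[0] = -2
X[1] = 1.0000-1.7321i
X[2] = 1.0000+1.7321i

X = [-2, 1.0000-1.7321i, 1.0000+1.7321i]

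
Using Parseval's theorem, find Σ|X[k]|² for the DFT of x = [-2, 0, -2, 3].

Parseval: Σ|x[n]|² = (1/N)Σ|X[k]|², so Σ|X[k]|² = N·Σ|x[n]|² = 4·17.0000

Σ|X[k]|² = N·Σ|x[n]|² = 4·17.0000 = 68.0000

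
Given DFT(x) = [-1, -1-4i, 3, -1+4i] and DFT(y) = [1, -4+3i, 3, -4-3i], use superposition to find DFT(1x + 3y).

By linearity: DFT(1x + 3y) = 1·DFT(x) + 3·DFT(y)
= 1·[-1, -1-4i, 3, -1+4i] + 3·[1, -4+3i, 3, -4-3i]

Computing element-wise:
Z[0] = 1·(-1) + 3·(1) = 2
Z[1] = 1·(-1-4i) + 3·(-4+3i) = -13+5i
Z[2] = 1·(3) + 3·(3) = 12
Z[3] = 1·(-1+4i) + 3·(-4-3i) = -13-5i

DFT(1x + 3y) = 1·X + 3·Y = [2, -13+5i, 12, -13-5i]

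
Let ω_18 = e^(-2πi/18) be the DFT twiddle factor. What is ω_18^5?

ω_18^5 = e^(-2πi·5/18)
= cos(-2π·5/18) + i·sin(-2π·5/18)
= cos(-10π/18) + i·sin(-10π/18)

ω_18^5 = cos(-10π/18) + i·sin(-10π/18) = -0.1736-0.9848i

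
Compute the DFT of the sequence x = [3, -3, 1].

X[k] = Σ(n=0 to 2) x[n] · ω_3^(nk)
where ω_3 = e^(-2πi/3)

Computing each X[k]:
X[0] = 1
X[1] = 4.0000+3.4641i
X[2] = 4.0000-3.4641i

X = [1, 4.0000+3.4641i, 4.0000-3.4641i]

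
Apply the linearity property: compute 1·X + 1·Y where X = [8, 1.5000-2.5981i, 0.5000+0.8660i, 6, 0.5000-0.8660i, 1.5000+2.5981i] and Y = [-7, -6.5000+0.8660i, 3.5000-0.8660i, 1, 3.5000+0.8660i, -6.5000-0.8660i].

By linearity: DFT(1x + 1y) = 1·DFT(x) + 1·DFT(y)
= 1·[8, 1.5000-2.5981i, 0.5000+0.8660i, 6, 0.5000-0.8660i, 1.5000+2.5981i] + 1·[-7, -6.5000+0.8660i, 3.5000-0.8660i, 1, 3.5000+0.8660i, -6.5000-0.8660i]

Computing element-wise:
Z[0] = 1·(8) + 1·(-7) = 1
Z[1] = 1·(1.5000-2.5981i) + 1·(-6.5000+0.8660i) = -5.0000-1.7321i
Z[2] = 1·(0.5000+0.8660i) + 1·(3.5000-0.8660i) = 4
Z[3] = 1·(6) + 1·(1) = 7
Z[4] = 1·(0.5000-0.8660i) + 1·(3.5000+0.8660i) = 4
Z[5] = 1·(1.5000+2.5981i) + 1·(-6.5000-0.8660i) = -5.0000+1.7321i

DFT(1x + 1y) = 1·X + 1·Y = [1, -5.0000-1.7321i, 4, 7, 4, -5.0000+1.7321i]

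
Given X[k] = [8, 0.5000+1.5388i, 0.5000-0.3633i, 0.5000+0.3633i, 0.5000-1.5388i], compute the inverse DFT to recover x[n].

x[n] = (1/5) Σ(k=0 to 4) X[k] · e^(2πikn/5)

Computing each x[n]:
x[0] = 2
x[1] = 1
x[2] = 1
x[3] = 2
x[4] = 2

x = [2, 1, 1, 2, 2]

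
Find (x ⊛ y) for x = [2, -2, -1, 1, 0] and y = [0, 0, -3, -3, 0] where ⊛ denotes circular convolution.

(x ⊛ y)[n] = Σ(m=0 to 4) x[m] · y[(n-m) mod 5]

Computing each output sample:
(x ⊛ y)[0] = 0
(x ⊛ y)[1] = -3
(x ⊛ y)[2] = -6
(x ⊛ y)[3] = 0
(x ⊛ y)[4] = 9

x ⊛ y = [0, -3, -6, 0, 9]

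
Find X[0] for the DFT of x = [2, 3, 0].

X[0] = Σ(n=0 to 2) x[n] · ω_3^0 = Σ x[n]
= (2) + (3) + (0)

X[0] = 5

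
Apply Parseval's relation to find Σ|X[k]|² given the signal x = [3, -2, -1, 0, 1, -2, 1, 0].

Parseval: Σ|x[n]|² = (1/N)Σ|X[k]|², so Σ|X[k]|² = N·Σ|x[n]|² = 8·20.0000

Σ|X[k]|² = N·Σ|x[n]|² = 8·20.0000 = 160.0000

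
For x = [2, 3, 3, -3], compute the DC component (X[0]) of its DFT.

X[0] = Σ(n=0 to 3) x[n] · ω_4^0 = Σ x[n]
= (2) + (3) + (3) + (-3)

X[0] = 5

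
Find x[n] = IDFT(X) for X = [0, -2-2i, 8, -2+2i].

x[n] = (1/4) Σ(k=0 to 3) X[k] · e^(2πikn/4)

Computing each x[n]:
x[0] = 1
x[1] = -1
x[2] = 3
x[3] = -3

x = [1, -1, 3, -3]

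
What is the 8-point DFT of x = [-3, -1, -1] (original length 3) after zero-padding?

Original 3-point DFT: [-5, -2, -2]
Zero-padded 8-point DFT provides frequency interpolation.

DFT_8([x, 0, ...]) = [-5, -3.7071+1.7071i, -2+1i, -2.2929-0.2929i, -3, -2.2929+0.2929i, -2-1i, -3.7071-1.7071i]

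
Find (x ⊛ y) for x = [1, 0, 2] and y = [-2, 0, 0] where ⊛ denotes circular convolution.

(x ⊛ y)[n] = Σ(m=0 to 2) x[m] · y[(n-m) mod 3]

Computing each output sample:
(x ⊛ y)[0] = -2
(x ⊛ y)[1] = 0
(x ⊛ y)[2] = -4

x ⊛ y = [-2, 0, -4]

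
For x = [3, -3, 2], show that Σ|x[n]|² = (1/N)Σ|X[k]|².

Time domain:
Σ|x[n]|² = |3|² + |-3|² + |2|² = 22.0000

Frequency domain:
(1/3)Σ|X[k]|² = (1/3)(|2|² + |3.5000+4.3301i|² + |3.5000-4.3301i|²) = (1/3)·66.0000 = 22.0000

Both sides agree, confirming Parseval's theorem.

Σ|x[n]|² = (1/N)Σ|X[k]|² = 22.0000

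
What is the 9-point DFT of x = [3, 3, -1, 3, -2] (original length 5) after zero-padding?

Original 5-point DFT: [6, 1.6910-2.4041i, 2.8090-6.7432i, 2.8090+6.7432i, 1.6910+2.4041i]
Zero-padded 9-point DFT provides frequency interpolation.

DFT_9([x, 0, ...]) = [6, 5.5039-2.8576i, 1.4285-1.2999i, 6.0000-1.7321i, -2.4324-6.2365i, -2.4324+6.2365i, 6.0000+1.7321i, 1.4285+1.2999i, 5.5039+2.8576i]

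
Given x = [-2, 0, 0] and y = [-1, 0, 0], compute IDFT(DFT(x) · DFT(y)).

(x ⊛ y)[n] = Σ(m=0 to 2) x[m] · y[(n-m) mod 3]

Computing each output sample:
(x ⊛ y)[0] = 2
(x ⊛ y)[1] = 0
(x ⊛ y)[2] = 0

x ⊛ y = [2, 0, 0]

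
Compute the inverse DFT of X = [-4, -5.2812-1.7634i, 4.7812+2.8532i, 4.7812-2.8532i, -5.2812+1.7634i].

x[n] = (1/5) Σ(k=0 to 4) X[k] · e^(2πikn/5)

Computing each x[n]:
x[0] = -1
x[1] = -3
x[2] = 3
x[3] = 0
x[4] = -3

x = [-1, -3, 3, 0, -3]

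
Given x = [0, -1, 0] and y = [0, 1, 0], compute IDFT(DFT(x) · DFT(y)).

(x ⊛ y)[n] = Σ(m=0 to 2) x[m] · y[(n-m) mod 3]

Computing each output sample:
(x ⊛ y)[0] = 0
(x ⊛ y)[1] = 0
(x ⊛ y)[2] = -1

x ⊛ y = [0, 0, -1]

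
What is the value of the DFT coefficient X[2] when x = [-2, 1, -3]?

X[2] = Σ(n=0 to 2) x[n] · ω_3^(2n) where ω_3 = e^(-2πi/3)
= (-2)·ω_3^0 + (1)·ω_3^2 + (-3)·ω_3^4

X[2] = -1.0000+3.4641i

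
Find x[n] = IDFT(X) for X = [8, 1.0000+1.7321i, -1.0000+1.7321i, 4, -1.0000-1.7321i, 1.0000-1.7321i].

x[n] = (1/6) Σ(k=0 to 5) X[k] · e^(2πikn/6)

Computing each x[n]:
x[0] = 2
x[1] = 0
x[2] = 2
x[3] = 0
x[4] = 2
x[5] = 2

x = [2, 0, 2, 0, 2, 2]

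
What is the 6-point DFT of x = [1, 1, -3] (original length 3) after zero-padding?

Original 3-point DFT: [-1, 2.0000-3.4641i, 2.0000+3.4641i]
Zero-padded 6-point DFT provides frequency interpolation.

DFT_6([x, 0, ...]) = [-1, 3.0000+1.7321i, 2.0000-3.4641i, -3, 2.0000+3.4641i, 3.0000-1.7321i]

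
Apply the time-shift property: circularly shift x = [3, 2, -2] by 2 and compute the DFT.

Time shift by 2: X_shifted[k] = ω_3^(2k) · X[k]
Shifted x = [2, -2, 3]

DFT(x[n-2]) = [3, 1.5000+4.3301i, 1.5000-4.3301i]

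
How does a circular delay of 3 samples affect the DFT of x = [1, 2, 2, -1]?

Time shift by 3: X_shifted[k] = ω_4^(3k) · X[k]
Shifted x = [2, 2, -1, 1]

DFT(x[n-3]) = [4, 3-1i, -2, 3+1i]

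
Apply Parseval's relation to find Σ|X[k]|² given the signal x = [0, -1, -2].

Parseval: Σ|x[n]|² = (1/N)Σ|X[k]|², so Σ|X[k]|² = N·Σ|x[n]|² = 3·5.0000

Σ|X[k]|² = N·Σ|x[n]|² = 3·5.0000 = 15.0000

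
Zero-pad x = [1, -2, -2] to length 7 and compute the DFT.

Original 3-point DFT: [-3, 3, 3]
Zero-padded 7-point DFT provides frequency interpolation.

DFT_7([x, 0, ...]) = [-3, 0.1981+3.5135i, 3.2470+1.0821i, 1.5550-0.6959i, 1.5550+0.6959i, 3.2470-1.0821i, 0.1981-3.5135i]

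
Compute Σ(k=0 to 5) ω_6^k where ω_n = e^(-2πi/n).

Sum of all nth roots of unity equals 0 for n > 1 (geometric series with r ≠ 1).

0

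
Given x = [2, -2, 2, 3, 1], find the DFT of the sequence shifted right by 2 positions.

Time shift by 2: X_shifted[k] = ω_5^(2k) · X[k]
Shifted x = [3, 1, 2, -2, 2]

DFT(x[n-2]) = [6, 3.9271-1.4001i, 0.5729+4.3920i, 0.5729-4.3920i, 3.9271+1.4001i]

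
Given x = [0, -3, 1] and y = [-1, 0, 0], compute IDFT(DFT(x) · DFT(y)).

(x ⊛ y)[n] = Σ(m=0 to 2) x[m] · y[(n-m) mod 3]

Computing each output sample:
(x ⊛ y)[0] = 0
(x ⊛ y)[1] = 3
(x ⊛ y)[2] = -1

x ⊛ y = [0, 3, -1]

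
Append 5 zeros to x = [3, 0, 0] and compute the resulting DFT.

Original 3-point DFT: [3, 3, 3]
Zero-padded 8-point DFT provides frequency interpolation.

DFT_8([x, 0, ...]) = [3, 3, 3, 3, 3, 3, 3, 3]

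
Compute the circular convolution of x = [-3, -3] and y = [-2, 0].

(x ⊛ y)[n] = Σ(m=0 to 1) x[m] · y[(n-m) mod 2]

Computing each output sample:
(x ⊛ y)[0] = 6
(x ⊛ y)[1] = 6

x ⊛ y = [6, 6]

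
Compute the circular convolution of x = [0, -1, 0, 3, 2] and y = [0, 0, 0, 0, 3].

(x ⊛ y)[n] = Σ(m=0 to 4) x[m] · y[(n-m) mod 5]

Computing each output sample:
(x ⊛ y)[0] = -3
(x ⊛ y)[1] = 0
(x ⊛ y)[2] = 9
(x ⊛ y)[3] = 6
(x ⊛ y)[4] = 0

x ⊛ y = [-3, 0, 9, 6, 0]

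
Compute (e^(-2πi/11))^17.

Since ω_11^11 = 1, powers reduce modulo 11.
17 mod 11 = 6
So ω_11^17 = ω_11^6 = e^(-2πi·6/11)

ω_11^17 = ω_11^6 = -0.9595+0.2817i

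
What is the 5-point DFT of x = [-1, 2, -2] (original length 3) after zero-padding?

Original 3-point DFT: [-1, -1.0000-3.4641i, -1.0000+3.4641i]
Zero-padded 5-point DFT provides frequency interpolation.

DFT_5([x, 0, ...]) = [-1, 1.2361-0.7265i, -3.2361-3.0777i, -3.2361+3.0777i, 1.2361+0.7265i]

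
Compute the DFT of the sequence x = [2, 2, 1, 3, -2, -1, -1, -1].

X[k] = Σ(n=0 to 7) x[n] · ω_8^(nk)
where ω_8 = e^(-2πi/8)

Computing each X[k]:
X[0] = 3
X[1] = 3.2929-6.9497i
X[2] = 1i
X[3] = 4.7071-2.9497i
X[4] = -3
X[5] = 4.7071+2.9497i
X[6] = -1i
X[7] = 3.2929+6.9497i

X = [3, 3.2929-6.9497i, 1i, 4.7071-2.9497i, -3, 4.7071+2.9497i, -1i, 3.2929+6.9497i]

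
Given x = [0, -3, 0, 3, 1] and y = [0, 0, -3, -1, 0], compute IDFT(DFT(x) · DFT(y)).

(x ⊛ y)[n] = Σ(m=0 to 4) x[m] · y[(n-m) mod 5]

Computing each output sample:
(x ⊛ y)[0] = -9
(x ⊛ y)[1] = -6
(x ⊛ y)[2] = -1
(x ⊛ y)[3] = 9
(x ⊛ y)[4] = 3

x ⊛ y = [-9, -6, -1, 9, 3]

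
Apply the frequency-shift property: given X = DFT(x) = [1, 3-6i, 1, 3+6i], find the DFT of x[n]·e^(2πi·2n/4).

Modulation property: DFT(ω_4^(-2n)·x[n]) = X[(k-2) mod 4], so circularly shift X by 2 positions.

X[k-2] = [1, 3+6i, 1, 3-6i]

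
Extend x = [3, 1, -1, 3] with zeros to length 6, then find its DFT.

Original 4-point DFT: [6, 4+2i, -2, 4-2i]
Zero-padded 6-point DFT provides frequency interpolation.

DFT_6([x, 0, ...]) = [6, 1, 6.0000-1.7321i, -2, 6.0000+1.7321i, 1]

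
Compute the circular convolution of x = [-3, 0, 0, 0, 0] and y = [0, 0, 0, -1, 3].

(x ⊛ y)[n] = Σ(m=0 to 4) x[m] · y[(n-m) mod 5]

Computing each output sample:
(x ⊛ y)[0] = 0
(x ⊛ y)[1] = 0
(x ⊛ y)[2] = 0
(x ⊛ y)[3] = 3
(x ⊛ y)[4] = -9

x ⊛ y = [0, 0, 0, 3, -9]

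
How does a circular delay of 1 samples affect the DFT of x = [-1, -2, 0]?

Time shift by 1: X_shifted[k] = ω_3^(1k) · X[k]
Shifted x = [0, -1, -2]

DFT(x[n-1]) = [-3, 1.5000-0.8660i, 1.5000+0.8660i]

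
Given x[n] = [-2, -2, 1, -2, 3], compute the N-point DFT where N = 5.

X[k] = Σ(n=0 to 4) x[n] · ω_5^(nk)
where ω_5 = e^(-2πi/5)

Computing each X[k]:
X[0] = -2
X[1] = -0.8820+2.9919i
X[2] = -3.1180+5.7921i
X[3] = -3.1180-5.7921i
X[4] = -0.8820-2.9919i

X = [-2, -0.8820+2.9919i, -3.1180+5.7921i, -3.1180-5.7921i, -0.8820-2.9919i]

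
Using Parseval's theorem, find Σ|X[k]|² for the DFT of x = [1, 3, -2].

Parseval: Σ|x[n]|² = (1/N)Σ|X[k]|², so Σ|X[k]|² = N·Σ|x[n]|² = 3·14.0000

Σ|X[k]|² = N·Σ|x[n]|² = 3·14.0000 = 42.0000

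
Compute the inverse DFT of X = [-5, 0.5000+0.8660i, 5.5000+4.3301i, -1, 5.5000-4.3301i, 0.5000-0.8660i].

x[n] = (1/6) Σ(k=0 to 5) X[k] · e^(2πikn/6)

Computing each x[n]:
x[0] = 1
x[1] = -3
x[2] = -1
x[3] = 1
x[4] = -3
x[5] = 0

x = [1, -3, -1, 1, -3, 0]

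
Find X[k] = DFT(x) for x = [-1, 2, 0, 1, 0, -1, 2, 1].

X[k] = Σ(n=0 to 7) x[n] · ω_8^(nk)
where ω_8 = e^(-2πi/8)

Computing each X[k]:
X[0] = 4
X[1] = 1.1213-0.1213i
X[2] = -3+1i
X[3] = -3.1213-4.1213i
X[4] = -2
X[5] = -3.1213+4.1213i
X[6] = -3-1i
X[7] = 1.1213+0.1213i

X = [4, 1.1213-0.1213i, -3+1i, -3.1213-4.1213i, -2, -3.1213+4.1213i, -3-1i, 1.1213+0.1213i]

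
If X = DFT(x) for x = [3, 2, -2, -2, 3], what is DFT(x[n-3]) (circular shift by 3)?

Time shift by 3: X_shifted[k] = ω_5^(3k) · X[k]
Shifted x = [-2, -2, 3, 3, 2]

DFT(x[n-3]) = [4, -6.8541+3.8042i, -0.1459+2.3511i, -0.1459-2.3511i, -6.8541-3.8042i]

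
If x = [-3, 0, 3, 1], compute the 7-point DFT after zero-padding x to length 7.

Original 4-point DFT: [1, -6+1i, -1, -6-1i]
Zero-padded 7-point DFT provides frequency interpolation.

DFT_7([x, 0, ...]) = [1, -4.5685-3.3587i, -5.0794+2.0835i, -1.3521+1.3706i, -1.3521-1.3706i, -5.0794-2.0835i, -4.5685+3.3587i]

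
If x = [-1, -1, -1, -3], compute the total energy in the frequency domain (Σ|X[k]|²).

Parseval: Σ|x[n]|² = (1/N)Σ|X[k]|², so Σ|X[k]|² = N·Σ|x[n]|² = 4·12.0000

Σ|X[k]|² = N·Σ|x[n]|² = 4·12.0000 = 48.0000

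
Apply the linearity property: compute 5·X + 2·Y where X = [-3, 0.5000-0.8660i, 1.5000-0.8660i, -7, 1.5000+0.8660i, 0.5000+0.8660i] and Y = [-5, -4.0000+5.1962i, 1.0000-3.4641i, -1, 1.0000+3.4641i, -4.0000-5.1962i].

By linearity: DFT(5x + 2y) = 5·DFT(x) + 2·DFT(y)
= 5·[-3, 0.5000-0.8660i, 1.5000-0.8660i, -7, 1.5000+0.8660i, 0.5000+0.8660i] + 2·[-5, -4.0000+5.1962i, 1.0000-3.4641i, -1, 1.0000+3.4641i, -4.0000-5.1962i]

Computing element-wise:
Z[0] = 5·(-3) + 2·(-5) = -25
Z[1] = 5·(0.5000-0.8660i) + 2·(-4.0000+5.1962i) = -5.5000+6.0624i
Z[2] = 5·(1.5000-0.8660i) + 2·(1.0000-3.4641i) = 9.5000-11.2582i
Z[3] = 5·(-7) + 2·(-1) = -37
Z[4] = 5·(1.5000+0.8660i) + 2·(1.0000+3.4641i) = 9.5000+11.2582i
Z[5] = 5·(0.5000+0.8660i) + 2·(-4.0000-5.1962i) = -5.5000-6.0624i

DFT(5x + 2y) = 5·X + 2·Y = [-25, -5.5000+6.0624i, 9.5000-11.2582i, -37, 9.5000+11.2582i, -5.5000-6.0624i]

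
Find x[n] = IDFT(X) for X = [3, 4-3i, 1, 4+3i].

x[n] = (1/4) Σ(k=0 to 3) X[k] · e^(2πikn/4)

Computing each x[n]:
x[0] = 3
x[1] = 2
x[2] = -1
x[3] = -1

x = [3, 2, -1, -1]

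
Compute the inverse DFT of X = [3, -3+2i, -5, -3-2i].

x[n] = (1/4) Σ(k=0 to 3) X[k] · e^(2πikn/4)

Computing each x[n]:
x[0] = -2
x[1] = 1
x[2] = 1
x[3] = 3

x = [-2, 1, 1, 3]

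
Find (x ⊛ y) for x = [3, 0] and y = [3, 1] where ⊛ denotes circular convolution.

(x ⊛ y)[n] = Σ(m=0 to 1) x[m] · y[(n-m) mod 2]

Computing each output sample:
(x ⊛ y)[0] = 9
(x ⊛ y)[1] = 3

x ⊛ y = [9, 3]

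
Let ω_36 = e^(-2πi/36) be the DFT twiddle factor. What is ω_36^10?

ω_36^10 = e^(-2πi·10/36)
= cos(-2π·10/36) + i·sin(-2π·10/36)
= cos(-20π/36) + i·sin(-20π/36)

ω_36^10 = cos(-20π/36) + i·sin(-20π/36) = -0.1736-0.9848i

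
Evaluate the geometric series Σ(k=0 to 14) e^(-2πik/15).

Sum of all nth roots of unity equals 0 for n > 1 (geometric series with r ≠ 1).

0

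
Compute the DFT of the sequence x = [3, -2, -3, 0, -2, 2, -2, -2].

X[k] = Σ(n=0 to 7) x[n] · ω_8^(nk)
where ω_8 = e^(-2πi/8)

Computing each X[k]:
X[0] = -6
X[1] = 0.7574+2.4142i
X[2] = 6-2i
X[3] = 9.2426+0.4142i
X[4] = -2
X[5] = 9.2426-0.4142i
X[6] = 6+2i
X[7] = 0.7574-2.4142i

X = [-6, 0.7574+2.4142i, 6-2i, 9.2426+0.4142i, -2, 9.2426-0.4142i, 6+2i, 0.7574-2.4142i]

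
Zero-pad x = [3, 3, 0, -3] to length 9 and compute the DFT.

Original 4-point DFT: [3, 3-6i, 3, 3+6i]
Zero-padded 9-point DFT provides frequency interpolation.

DFT_9([x, 0, ...]) = [3, 6.7981+0.6697i, 5.0209-5.5525i, -1.5000-2.5981i, 1.6809+1.5720i, 1.6809-1.5720i, -1.5000+2.5981i, 5.0209+5.5525i, 6.7981-0.6697i]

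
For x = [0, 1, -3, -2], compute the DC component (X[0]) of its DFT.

X[0] = Σ(n=0 to 3) x[n] · ω_4^0 = Σ x[n]
= (0) + (1) + (-3) + (-2)

X[0] = -4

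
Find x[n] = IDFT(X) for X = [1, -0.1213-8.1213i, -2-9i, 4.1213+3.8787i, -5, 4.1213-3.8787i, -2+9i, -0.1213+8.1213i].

x[n] = (1/8) Σ(k=0 to 7) X[k] · e^(2πikn/8)

Computing each x[n]:
x[0] = 0
x[1] = 3
x[2] = 3
x[3] = 0
x[4] = -2
x[5] = 3
x[6] = -3
x[7] = -3

x = [0, 3, 3, 0, -2, 3, -3, -3]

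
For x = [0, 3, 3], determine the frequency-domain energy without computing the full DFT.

Parseval: Σ|x[n]|² = (1/N)Σ|X[k]|², so Σ|X[k]|² = N·Σ|x[n]|² = 3·18.0000

Σ|X[k]|² = N·Σ|x[n]|² = 3·18.0000 = 54.0000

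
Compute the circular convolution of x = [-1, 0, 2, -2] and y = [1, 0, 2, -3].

(x ⊛ y)[n] = Σ(m=0 to 3) x[m] · y[(n-m) mod 4]

Computing each output sample:
(x ⊛ y)[0] = 3
(x ⊛ y)[1] = -10
(x ⊛ y)[2] = 6
(x ⊛ y)[3] = 1

x ⊛ y = [3, -10, 6, 1]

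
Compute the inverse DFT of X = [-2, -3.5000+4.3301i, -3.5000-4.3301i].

x[n] = (1/3) Σ(k=0 to 2) X[k] · e^(2πikn/3)

Computing each x[n]:
x[0] = -3
x[1] = -2
x[2] = 3

x = [-3, -2, 3]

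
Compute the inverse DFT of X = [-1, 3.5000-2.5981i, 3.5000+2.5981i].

x[n] = (1/3) Σ(k=0 to 2) X[k] · e^(2πikn/3)

Computing each x[n]:
x[0] = 2
x[1] = 0
x[2] = -3

x = [2, 0, -3]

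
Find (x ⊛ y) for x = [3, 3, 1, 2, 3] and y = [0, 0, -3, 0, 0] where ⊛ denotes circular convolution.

(x ⊛ y)[n] = Σ(m=0 to 4) x[m] · y[(n-m) mod 5]

Computing each output sample:
(x ⊛ y)[0] = -6
(x ⊛ y)[1] = -9
(x ⊛ y)[2] = -9
(x ⊛ y)[3] = -9
(x ⊛ y)[4] = -3

x ⊛ y = [-6, -9, -9, -9, -3]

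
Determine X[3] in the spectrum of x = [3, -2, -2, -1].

X[3] = Σ(n=0 to 3) x[n] · ω_4^(3n) where ω_4 = e^(-2πi/4)
= (3)·ω_4^0 + (-2)·ω_4^3 + (-2)·ω_4^6 + (-1)·ω_4^9

X[3] = 5-1i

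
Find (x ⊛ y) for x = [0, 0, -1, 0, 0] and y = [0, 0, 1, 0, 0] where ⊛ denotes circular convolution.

(x ⊛ y)[n] = Σ(m=0 to 4) x[m] · y[(n-m) mod 5]

Computing each output sample:
(x ⊛ y)[0] = 0
(x ⊛ y)[1] = 0
(x ⊛ y)[2] = 0
(x ⊛ y)[3] = 0
(x ⊛ y)[4] = -1

x ⊛ y = [0, 0, 0, 0, -1]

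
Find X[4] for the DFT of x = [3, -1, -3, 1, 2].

X[4] = Σ(n=0 to 4) x[n] · ω_5^(4n) where ω_5 = e^(-2πi/5)
= (3)·ω_5^0 + (-1)·ω_5^4 + (-3)·ω_5^8 + (1)·ω_5^12 + (2)·ω_5^16

X[4] = 4.9271-5.2043i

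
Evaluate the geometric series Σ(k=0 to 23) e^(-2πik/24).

Sum of all nth roots of unity equals 0 for n > 1 (geometric series with r ≠ 1).

0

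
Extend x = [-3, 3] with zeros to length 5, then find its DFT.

Original 2-point DFT: [0, -6]
Zero-padded 5-point DFT provides frequency interpolation.

DFT_5([x, 0, ...]) = [0, -2.0729-2.8532i, -5.4271-1.7634i, -5.4271+1.7634i, -2.0729+2.8532i]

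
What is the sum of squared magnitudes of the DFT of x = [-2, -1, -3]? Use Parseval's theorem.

Parseval: Σ|x[n]|² = (1/N)Σ|X[k]|², so Σ|X[k]|² = N·Σ|x[n]|² = 3·14.0000

Σ|X[k]|² = N·Σ|x[n]|² = 3·14.0000 = 42.0000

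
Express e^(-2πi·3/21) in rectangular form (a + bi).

ω_21^3 = e^(-2πi·3/21)
= cos(-2π·3/21) + i·sin(-2π·3/21)
= cos(-6π/21) + i·sin(-6π/21)

ω_21^3 = cos(-6π/21) + i·sin(-6π/21) = 0.6235-0.7818i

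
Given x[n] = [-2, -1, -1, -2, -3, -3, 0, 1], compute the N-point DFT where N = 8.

X[k] = Σ(n=0 to 7) x[n] · ω_8^(nk)
where ω_8 = e^(-2πi/8)

Computing each X[k]:
X[0] = -11
X[1] = 4.5355+1.7071i
X[2] = -4+3i
X[3] = -2.5355-0.2929i
X[4] = -1
X[5] = -2.5355+0.2929i
X[6] = -4-3i
X[7] = 4.5355-1.7071i

X = [-11, 4.5355+1.7071i, -4+3i, -2.5355-0.2929i, -1, -2.5355+0.2929i, -4-3i, 4.5355-1.7071i]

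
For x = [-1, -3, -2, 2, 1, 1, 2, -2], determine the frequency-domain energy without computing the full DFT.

Parseval: Σ|x[n]|² = (1/N)Σ|X[k]|², so Σ|X[k]|² = N·Σ|x[n]|² = 8·28.0000

Σ|X[k]|² = N·Σ|x[n]|² = 8·28.0000 = 224.0000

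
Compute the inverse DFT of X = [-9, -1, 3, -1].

x[n] = (1/4) Σ(k=0 to 3) X[k] · e^(2πikn/4)

Computing each x[n]:
x[0] = -2
x[1] = -3
x[2] = -1
x[3] = -3

x = [-2, -3, -1, -3]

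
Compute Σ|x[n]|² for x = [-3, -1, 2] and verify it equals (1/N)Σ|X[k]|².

Time domain:
Σ|x[n]|² = |-3|² + |-1|² + |2|² = 14.0000

Frequency domain:
(1/3)Σ|X[k]|² = (1/3)(|-2|² + |-3.5000+2.5981i|² + |-3.5000-2.5981i|²) = (1/3)·42.0000 = 14.0000

Both sides agree, confirming Parseval's theorem.

Σ|x[n]|² = (1/N)Σ|X[k]|² = 14.0000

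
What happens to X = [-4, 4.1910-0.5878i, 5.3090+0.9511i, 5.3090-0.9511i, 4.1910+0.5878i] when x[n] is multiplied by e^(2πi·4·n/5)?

Modulation property: DFT(ω_5^(-4n)·x[n]) = X[(k-4) mod 5], so circularly shift X by 4 positions.

X[k-4] = [4.1910-0.5878i, 5.3090+0.9511i, 5.3090-0.9511i, 4.1910+0.5878i, -4]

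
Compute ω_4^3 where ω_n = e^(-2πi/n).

ω_4^3 = e^(-2πi·3/4)
= cos(-2π·3/4) + i·sin(-2π·3/4)
= cos(-6π/4) + i·sin(-6π/4)

ω_4^3 = cos(-6π/4) + i·sin(-6π/4) = 1i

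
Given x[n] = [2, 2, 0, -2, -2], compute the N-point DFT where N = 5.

X[k] = Σ(n=0 to 4) x[n] · ω_5^(nk)
where ω_5 = e^(-2πi/5)

Computing each X[k]:
X[0] = 0
X[1] = 3.6180-4.9798i
X[2] = 1.3820-0.4490i
X[3] = 1.3820+0.4490i
X[4] = 3.6180+4.9798i

X = [0, 3.6180-4.9798i, 1.3820-0.4490i, 1.3820+0.4490i, 3.6180+4.9798i]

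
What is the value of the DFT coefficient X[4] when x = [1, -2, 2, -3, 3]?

X[4] = Σ(n=0 to 4) x[n] · ω_5^(4n) where ω_5 = e^(-2πi/5)
= (1)·ω_5^0 + (-2)·ω_5^4 + (2)·ω_5^8 + (-3)·ω_5^12 + (3)·ω_5^16

X[4] = 2.1180-1.8164i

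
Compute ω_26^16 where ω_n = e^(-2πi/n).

ω_26^16 = e^(-2πi·16/26)
= cos(-2π·16/26) + i·sin(-2π·16/26)
= cos(-32π/26) + i·sin(-32π/26)

ω_26^16 = cos(-32π/26) + i·sin(-32π/26) = -0.7485+0.6631i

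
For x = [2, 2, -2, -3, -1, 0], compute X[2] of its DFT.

X[2] = Σ(n=0 to 5) x[n] · ω_6^(2n) where ω_6 = e^(-2πi/6)
= (2)·ω_6^0 + (2)·ω_6^2 + (-2)·ω_6^4 + (-3)·ω_6^6 + (-1)·ω_6^8 + (0)·ω_6^10

X[2] = -0.5000-2.5981i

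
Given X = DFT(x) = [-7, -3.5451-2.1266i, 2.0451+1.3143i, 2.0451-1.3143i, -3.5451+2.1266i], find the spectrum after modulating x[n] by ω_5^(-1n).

Modulation property: DFT(ω_5^(-1n)·x[n]) = X[(k-1) mod 5], so circularly shift X by 1 positions.

X[k-1] = [-3.5451+2.1266i, -7, -3.5451-2.1266i, 2.0451+1.3143i, 2.0451-1.3143i]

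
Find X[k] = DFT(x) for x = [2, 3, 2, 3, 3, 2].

X[k] = Σ(n=0 to 5) x[n] · ω_6^(nk)
where ω_6 = e^(-2πi/6)

Computing each X[k]:
X[0] = 15
X[1] = -1
X[2] = -1.7321i
X[3] = -1
X[4] = 1.7321i
X[5] = -1

X = [15, -1, -1.7321i, -1, 1.7321i, -1]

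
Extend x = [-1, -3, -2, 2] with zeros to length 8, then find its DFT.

Original 4-point DFT: [-4, 1+5i, -2, 1-5i]
Zero-padded 8-point DFT provides frequency interpolation.

DFT_8([x, 0, ...]) = [-4, -4.5355+2.7071i, 1+5i, 2.5355-1.2929i, -2, 2.5355+1.2929i, 1-5i, -4.5355-2.7071i]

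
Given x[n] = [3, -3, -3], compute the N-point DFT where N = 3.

X[k] = Σ(n=0 to 2) x[n] · ω_3^(nk)
where ω_3 = e^(-2πi/3)

Computing each X[k]:
X[0] = -3
X[1] = 6
X[2] = 6

X = [-3, 6, 6]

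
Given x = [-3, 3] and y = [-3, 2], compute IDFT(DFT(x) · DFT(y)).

(x ⊛ y)[n] = Σ(m=0 to 1) x[m] · y[(n-m) mod 2]

Computing each output sample:
(x ⊛ y)[0] = 15
(x ⊛ y)[1] = -15

x ⊛ y = [15, -15]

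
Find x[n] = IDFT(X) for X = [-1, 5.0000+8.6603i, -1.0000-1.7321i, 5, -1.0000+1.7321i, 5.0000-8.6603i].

x[n] = (1/6) Σ(k=0 to 5) X[k] · e^(2πikn/6)

Computing each x[n]:
x[0] = 2
x[1] = -2
x[2] = -3
x[3] = -3
x[4] = 3
x[5] = 2

x = [2, -2, -3, -3, 3, 2]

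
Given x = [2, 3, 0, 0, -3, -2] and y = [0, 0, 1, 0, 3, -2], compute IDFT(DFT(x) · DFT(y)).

(x ⊛ y)[n] = Σ(m=0 to 5) x[m] · y[(n-m) mod 6]

Computing each output sample:
(x ⊛ y)[0] = -9
(x ⊛ y)[1] = -2
(x ⊛ y)[2] = -7
(x ⊛ y)[3] = 3
(x ⊛ y)[4] = 10
(x ⊛ y)[5] = 5

x ⊛ y = [-9, -2, -7, 3, 10, 5]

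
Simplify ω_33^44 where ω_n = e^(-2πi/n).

Since ω_33^33 = 1, powers reduce modulo 33.
44 mod 33 = 11
So ω_33^44 = ω_33^11 = e^(-2πi·11/33)

ω_33^44 = ω_33^11 = -0.5000-0.8660i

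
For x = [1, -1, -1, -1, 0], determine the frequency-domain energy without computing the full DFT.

Parseval: Σ|x[n]|² = (1/N)Σ|X[k]|², so Σ|X[k]|² = N·Σ|x[n]|² = 5·4.0000

Σ|X[k]|² = N·Σ|x[n]|² = 5·4.0000 = 20.0000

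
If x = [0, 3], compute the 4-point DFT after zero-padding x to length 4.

Original 2-point DFT: [3, -3]
Zero-padded 4-point DFT provides frequency interpolation.

DFT_4([x, 0, ...]) = [3, -3i, -3, 3i]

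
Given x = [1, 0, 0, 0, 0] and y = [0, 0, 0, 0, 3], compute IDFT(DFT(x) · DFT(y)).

(x ⊛ y)[n] = Σ(m=0 to 4) x[m] · y[(n-m) mod 5]

Computing each output sample:
(x ⊛ y)[0] = 0
(x ⊛ y)[1] = 0
(x ⊛ y)[2] = 0
(x ⊛ y)[3] = 0
(x ⊛ y)[4] = 3

x ⊛ y = [0, 0, 0, 0, 3]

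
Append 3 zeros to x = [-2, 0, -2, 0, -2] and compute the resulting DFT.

Original 5-point DFT: [-6, -1.0000-0.7265i, -1.0000-3.0777i, -1.0000+3.0777i, -1.0000+0.7265i]
Zero-padded 8-point DFT provides frequency interpolation.

DFT_8([x, 0, ...]) = [-6, 2i, -2, -2i, -6, 2i, -2, -2i]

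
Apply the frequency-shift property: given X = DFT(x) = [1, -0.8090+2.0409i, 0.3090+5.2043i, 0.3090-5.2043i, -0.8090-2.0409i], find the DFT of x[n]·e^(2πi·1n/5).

Modulation property: DFT(ω_5^(-1n)·x[n]) = X[(k-1) mod 5], so circularly shift X by 1 positions.

X[k-1] = [-0.8090-2.0409i, 1, -0.8090+2.0409i, 0.3090+5.2043i, 0.3090-5.2043i]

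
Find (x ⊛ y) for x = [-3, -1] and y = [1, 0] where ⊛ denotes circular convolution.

(x ⊛ y)[n] = Σ(m=0 to 1) x[m] · y[(n-m) mod 2]

Computing each output sample:
(x ⊛ y)[0] = -3
(x ⊛ y)[1] = -1

x ⊛ y = [-3, -1]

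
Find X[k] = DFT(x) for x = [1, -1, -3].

X[k] = Σ(n=0 to 2) x[n] · ω_3^(nk)
where ω_3 = e^(-2πi/3)

Computing each X[k]:
X[0] = -3
X[1] = 3.0000-1.7321i
X[2] = 3.0000+1.7321i

X = [-3, 3.0000-1.7321i, 3.0000+1.7321i]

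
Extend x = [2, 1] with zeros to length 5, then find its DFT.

Original 2-point DFT: [3, 1]
Zero-padded 5-point DFT provides frequency interpolation.

DFT_5([x, 0, ...]) = [3, 2.3090-0.9511i, 1.1910-0.5878i, 1.1910+0.5878i, 2.3090+0.9511i]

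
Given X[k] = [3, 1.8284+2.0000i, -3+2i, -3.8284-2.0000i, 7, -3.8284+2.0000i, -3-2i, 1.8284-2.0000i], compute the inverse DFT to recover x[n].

x[n] = (1/8) Σ(k=0 to 7) X[k] · e^(2πikn/8)

Computing each x[n]:
x[0] = 0
x[1] = 0
x[2] = 1
x[3] = -1
x[4] = 1
x[5] = -2
x[6] = 3
x[7] = 1

x = [0, 0, 1, -1, 1, -2, 3, 1]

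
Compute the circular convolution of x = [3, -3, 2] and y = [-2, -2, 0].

(x ⊛ y)[n] = Σ(m=0 to 2) x[m] · y[(n-m) mod 3]

Computing each output sample:
(x ⊛ y)[0] = -10
(x ⊛ y)[1] = 0
(x ⊛ y)[2] = 2

x ⊛ y = [-10, 0, 2]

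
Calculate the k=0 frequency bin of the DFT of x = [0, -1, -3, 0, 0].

X[0] = Σ(n=0 to 4) x[n] · ω_5^0 = Σ x[n]
= (0) + (-1) + (-3) + (0) + (0)

X[0] = -4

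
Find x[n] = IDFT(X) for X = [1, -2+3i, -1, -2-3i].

x[n] = (1/4) Σ(k=0 to 3) X[k] · e^(2πikn/4)

Computing each x[n]:
x[0] = -1
x[1] = -1
x[2] = 1
x[3] = 2

x = [-1, -1, 1, 2]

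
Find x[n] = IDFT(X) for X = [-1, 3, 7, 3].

x[n] = (1/4) Σ(k=0 to 3) X[k] · e^(2πikn/4)

Computing each x[n]:
x[0] = 3
x[1] = -2
x[2] = 0
x[3] = -2

x = [3, -2, 0, -2]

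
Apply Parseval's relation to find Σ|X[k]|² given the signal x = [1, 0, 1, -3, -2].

Parseval: Σ|x[n]|² = (1/N)Σ|X[k]|², so Σ|X[k]|² = N·Σ|x[n]|² = 5·15.0000

Σ|X[k]|² = N·Σ|x[n]|² = 5·15.0000 = 75.0000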